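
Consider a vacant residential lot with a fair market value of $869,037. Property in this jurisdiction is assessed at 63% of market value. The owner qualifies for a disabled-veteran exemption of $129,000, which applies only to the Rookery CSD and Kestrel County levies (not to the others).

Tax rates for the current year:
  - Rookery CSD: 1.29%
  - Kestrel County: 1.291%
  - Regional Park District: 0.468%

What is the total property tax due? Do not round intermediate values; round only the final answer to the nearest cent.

$13,363.58

Assessed value = $869,037 × 0.63 = $547,493.31
Rookery CSD: ($547,493.31 − $129,000) × 0.0129 = $418,493.31 × 0.0129 = $5,398.563699
Kestrel County: ($547,493.31 − $129,000) × 0.01291 = $418,493.31 × 0.01291 = $5,402.7486321
Regional Park District: $547,493.31 × 0.00468 = $2,562.2686908
Total = $13,363.5810219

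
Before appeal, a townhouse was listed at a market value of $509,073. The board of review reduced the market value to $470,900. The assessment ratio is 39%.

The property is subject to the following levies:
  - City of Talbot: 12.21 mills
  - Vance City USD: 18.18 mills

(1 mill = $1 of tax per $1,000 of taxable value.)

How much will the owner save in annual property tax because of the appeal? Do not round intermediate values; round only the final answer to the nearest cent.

$452.43

Old assessed value = $509,073 × 0.39 = $198,538.47
New assessed value = $470,900 × 0.39 = $183,651
Combined rate = 0.01221 + 0.01818 = 0.03039
Old tax = $198,538.47 × 0.03039 = $6,033.5841033
New tax = $183,651 × 0.03039 = $5,581.15389
Reduction = $6,033.5841033 − $5,581.15389 = $452.4302133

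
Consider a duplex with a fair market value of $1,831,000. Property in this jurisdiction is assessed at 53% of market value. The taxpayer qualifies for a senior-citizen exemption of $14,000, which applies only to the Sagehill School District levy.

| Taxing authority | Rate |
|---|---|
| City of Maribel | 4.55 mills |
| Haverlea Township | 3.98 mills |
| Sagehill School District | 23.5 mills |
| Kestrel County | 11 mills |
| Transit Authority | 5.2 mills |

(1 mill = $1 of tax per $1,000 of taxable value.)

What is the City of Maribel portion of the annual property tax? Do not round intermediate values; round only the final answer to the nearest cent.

$4,415.46

Assessed value = $1,831,000 × 0.53 = $970,430
City of Maribel taxable value = $970,430 (exemption does not apply)
City of Maribel levy = $970,430 × 0.00455 = $4,415.4565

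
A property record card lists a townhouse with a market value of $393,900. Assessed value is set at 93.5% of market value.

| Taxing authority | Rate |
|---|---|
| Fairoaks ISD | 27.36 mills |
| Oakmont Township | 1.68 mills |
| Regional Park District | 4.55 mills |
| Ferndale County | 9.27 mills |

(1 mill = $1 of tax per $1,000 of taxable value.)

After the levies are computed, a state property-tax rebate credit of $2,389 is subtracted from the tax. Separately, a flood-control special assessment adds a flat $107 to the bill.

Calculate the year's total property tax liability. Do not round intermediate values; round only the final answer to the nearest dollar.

$13,503

Assessed value = $393,900 × 0.935 = $368,296.5
Fairoaks ISD: $368,296.5 × 0.02736 = $10,076.59224
Oakmont Township: $368,296.5 × 0.00168 = $618.73812
Regional Park District: $368,296.5 × 0.00455 = $1,675.749075
Ferndale County: $368,296.5 × 0.00927 = $3,414.108555
Levies subtotal = $15,785.18799
After credit = $15,785.18799 − $2,389 = $13,396.18799
Total = $13,396.18799 + $107 = $13,503.18799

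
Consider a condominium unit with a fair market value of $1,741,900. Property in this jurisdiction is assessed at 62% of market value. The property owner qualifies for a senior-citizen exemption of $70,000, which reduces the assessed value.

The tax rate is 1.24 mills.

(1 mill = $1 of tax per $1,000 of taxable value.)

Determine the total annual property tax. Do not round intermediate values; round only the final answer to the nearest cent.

Assessed value = $1,741,900 × 0.62 = $1,079,978
Taxable value = $1,079,978 − $70,000 = $1,009,978
Tax = $1,009,978 × 0.00124 = $1,252.37272

$1,252.37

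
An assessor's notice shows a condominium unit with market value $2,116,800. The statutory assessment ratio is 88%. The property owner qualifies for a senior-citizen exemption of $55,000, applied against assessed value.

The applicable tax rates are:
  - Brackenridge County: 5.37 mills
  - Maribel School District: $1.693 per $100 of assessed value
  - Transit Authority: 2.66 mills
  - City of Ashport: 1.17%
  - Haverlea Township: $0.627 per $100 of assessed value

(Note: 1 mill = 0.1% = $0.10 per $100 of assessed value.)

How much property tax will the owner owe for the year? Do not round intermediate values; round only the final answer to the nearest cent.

Assessed value = $2,116,800 × 0.88 = $1,862,784
Taxable value = $1,862,784 − $55,000 = $1,807,784
Brackenridge County: $1,807,784 × 0.00537 = $9,707.80008
Maribel School District: $1,807,784 × 0.01693 = $30,605.78312
Transit Authority: $1,807,784 × 0.00266 = $4,808.70544
City of Ashport: $1,807,784 × 0.0117 = $21,151.0728
Haverlea Township: $1,807,784 × 0.00627 = $11,334.80568
Total = $77,608.16712

$77,608.17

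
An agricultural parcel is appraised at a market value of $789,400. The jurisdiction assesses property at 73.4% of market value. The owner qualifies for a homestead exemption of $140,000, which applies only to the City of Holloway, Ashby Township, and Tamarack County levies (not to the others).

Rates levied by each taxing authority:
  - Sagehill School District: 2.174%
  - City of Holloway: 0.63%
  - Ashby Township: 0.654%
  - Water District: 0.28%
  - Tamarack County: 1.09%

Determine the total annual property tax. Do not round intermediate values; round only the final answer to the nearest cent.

Assessed value = $789,400 × 0.734 = $579,419.6
Sagehill School District: $579,419.6 × 0.02174 = $12,596.582104
City of Holloway: ($579,419.6 − $140,000) × 0.0063 = $439,419.6 × 0.0063 = $2,768.34348
Ashby Township: ($579,419.6 − $140,000) × 0.00654 = $439,419.6 × 0.00654 = $2,873.804184
Water District: $579,419.6 × 0.0028 = $1,622.37488
Tamarack County: ($579,419.6 − $140,000) × 0.0109 = $439,419.6 × 0.0109 = $4,789.67364
Total = $24,650.778288

$24,650.78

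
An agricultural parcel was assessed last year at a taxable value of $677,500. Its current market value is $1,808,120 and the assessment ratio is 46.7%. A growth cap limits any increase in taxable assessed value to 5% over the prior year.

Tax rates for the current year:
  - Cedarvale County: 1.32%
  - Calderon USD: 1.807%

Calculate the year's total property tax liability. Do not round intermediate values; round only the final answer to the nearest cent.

Uncapped assessed value = $1,808,120 × 0.467 = $844,392.04
Cap limit = $677,500 × 1.05 = $711,375
Taxable assessed value = min($844,392.04, $711,375) = $711,375 (cap binds)
Cedarvale County: $711,375 × 0.0132 = $9,390.15
Calderon USD: $711,375 × 0.01807 = $12,854.54625
Total = $22,244.69625

$22,244.70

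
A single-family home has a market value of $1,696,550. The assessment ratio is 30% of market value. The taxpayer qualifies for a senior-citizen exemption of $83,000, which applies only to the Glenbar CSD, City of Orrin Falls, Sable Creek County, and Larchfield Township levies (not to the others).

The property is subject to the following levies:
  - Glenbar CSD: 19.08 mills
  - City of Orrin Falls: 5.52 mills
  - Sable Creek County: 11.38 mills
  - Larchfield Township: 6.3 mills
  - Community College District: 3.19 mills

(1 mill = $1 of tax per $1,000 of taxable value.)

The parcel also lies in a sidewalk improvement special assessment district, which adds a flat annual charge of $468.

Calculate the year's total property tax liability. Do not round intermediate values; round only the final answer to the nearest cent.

Assessed value = $1,696,550 × 0.3 = $508,965
Glenbar CSD: ($508,965 − $83,000) × 0.01908 = $425,965 × 0.01908 = $8,127.4122
City of Orrin Falls: ($508,965 − $83,000) × 0.00552 = $425,965 × 0.00552 = $2,351.3268
Sable Creek County: ($508,965 − $83,000) × 0.01138 = $425,965 × 0.01138 = $4,847.4817
Larchfield Township: ($508,965 − $83,000) × 0.0063 = $425,965 × 0.0063 = $2,683.5795
Community College District: $508,965 × 0.00319 = $1,623.59835
Levies subtotal = $19,633.39855
Total = $19,633.39855 + $468 = $20,101.39855

$20,101.40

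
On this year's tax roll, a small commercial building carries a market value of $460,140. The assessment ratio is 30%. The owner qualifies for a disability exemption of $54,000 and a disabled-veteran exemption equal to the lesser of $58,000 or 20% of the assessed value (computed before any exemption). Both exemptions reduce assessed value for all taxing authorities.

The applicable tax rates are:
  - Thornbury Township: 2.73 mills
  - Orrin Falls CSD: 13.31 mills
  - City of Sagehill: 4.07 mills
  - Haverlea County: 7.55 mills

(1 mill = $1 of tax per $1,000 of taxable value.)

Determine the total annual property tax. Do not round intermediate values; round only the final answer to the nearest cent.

Assessed value = $460,140 × 0.3 = $138,042
Disabled-veteran exemption = min($58,000, 20% × $138,042) = min($58,000, $27,608.4) = $27,608.4 (percentage binds)
Taxable value = $138,042 − $54,000 − $27,608.4 = $56,433.6
Thornbury Township: $56,433.6 × 0.00273 = $154.063728
Orrin Falls CSD: $56,433.6 × 0.01331 = $751.131216
City of Sagehill: $56,433.6 × 0.00407 = $229.684752
Haverlea County: $56,433.6 × 0.00755 = $426.07368
Total = $1,560.953376

$1,560.95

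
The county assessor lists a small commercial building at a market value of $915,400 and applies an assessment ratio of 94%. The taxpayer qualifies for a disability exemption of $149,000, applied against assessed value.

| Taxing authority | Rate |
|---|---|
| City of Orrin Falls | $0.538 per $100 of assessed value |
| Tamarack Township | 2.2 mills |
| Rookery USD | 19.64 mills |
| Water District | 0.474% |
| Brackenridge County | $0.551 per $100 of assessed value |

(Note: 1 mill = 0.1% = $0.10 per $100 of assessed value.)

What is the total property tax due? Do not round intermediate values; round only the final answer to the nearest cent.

Assessed value = $915,400 × 0.94 = $860,476
Taxable value = $860,476 − $149,000 = $711,476
City of Orrin Falls: $711,476 × 0.00538 = $3,827.74088
Tamarack Township: $711,476 × 0.0022 = $1,565.2472
Rookery USD: $711,476 × 0.01964 = $13,973.38864
Water District: $711,476 × 0.00474 = $3,372.39624
Brackenridge County: $711,476 × 0.00551 = $3,920.23276
Total = $26,659.00572

$26,659.01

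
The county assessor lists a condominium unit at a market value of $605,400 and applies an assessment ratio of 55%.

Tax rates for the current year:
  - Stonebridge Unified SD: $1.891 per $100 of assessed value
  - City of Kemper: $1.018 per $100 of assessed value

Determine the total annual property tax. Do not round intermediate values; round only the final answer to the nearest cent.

Assessed value = $605,400 × 0.55 = $332,970
Stonebridge Unified SD: $332,970 × 0.01891 = $6,296.4627
City of Kemper: $332,970 × 0.01018 = $3,389.6346
Total = $6,296.4627 + $3,389.6346 = $9,686.0973

$9,686.10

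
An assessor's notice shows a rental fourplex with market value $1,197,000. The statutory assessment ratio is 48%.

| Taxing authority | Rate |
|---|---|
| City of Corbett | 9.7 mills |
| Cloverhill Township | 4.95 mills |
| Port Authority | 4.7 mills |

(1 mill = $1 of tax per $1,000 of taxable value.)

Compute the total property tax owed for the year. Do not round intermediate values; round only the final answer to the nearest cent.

$11,117.74

Assessed value = $1,197,000 × 0.48 = $574,560
City of Corbett: $574,560 × 0.0097 = $5,573.232
Cloverhill Township: $574,560 × 0.00495 = $2,844.072
Port Authority: $574,560 × 0.0047 = $2,700.432
Total = $5,573.232 + $2,844.072 + $2,700.432 = $11,117.736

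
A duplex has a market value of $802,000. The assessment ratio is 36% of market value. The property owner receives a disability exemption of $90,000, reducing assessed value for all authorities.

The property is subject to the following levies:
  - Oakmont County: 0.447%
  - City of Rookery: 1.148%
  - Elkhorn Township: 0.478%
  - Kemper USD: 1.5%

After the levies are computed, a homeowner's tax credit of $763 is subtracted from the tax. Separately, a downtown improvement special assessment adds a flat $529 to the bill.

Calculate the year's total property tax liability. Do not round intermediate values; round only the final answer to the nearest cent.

Assessed value = $802,000 × 0.36 = $288,720
Taxable value = $288,720 − $90,000 = $198,720
Oakmont County: $198,720 × 0.00447 = $888.2784
City of Rookery: $198,720 × 0.01148 = $2,281.3056
Elkhorn Township: $198,720 × 0.00478 = $949.8816
Kemper USD: $198,720 × 0.015 = $2,980.8
Levies subtotal = $7,100.2656
After credit = $7,100.2656 − $763 = $6,337.2656
Total = $6,337.2656 + $529 = $6,866.2656

$6,866.27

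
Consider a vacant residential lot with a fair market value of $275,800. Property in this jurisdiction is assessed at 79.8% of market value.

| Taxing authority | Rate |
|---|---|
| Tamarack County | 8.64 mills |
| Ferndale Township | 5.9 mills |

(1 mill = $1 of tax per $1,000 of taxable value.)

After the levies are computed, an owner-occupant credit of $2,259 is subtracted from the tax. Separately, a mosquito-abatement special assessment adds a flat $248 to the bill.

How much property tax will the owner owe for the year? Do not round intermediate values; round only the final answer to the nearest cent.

Assessed value = $275,800 × 0.798 = $220,088.4
Tamarack County: $220,088.4 × 0.00864 = $1,901.563776
Ferndale Township: $220,088.4 × 0.0059 = $1,298.52156
Levies subtotal = $3,200.085336
After credit = $3,200.085336 − $2,259 = $941.085336
Total = $941.085336 + $248 = $1,189.085336

$1,189.09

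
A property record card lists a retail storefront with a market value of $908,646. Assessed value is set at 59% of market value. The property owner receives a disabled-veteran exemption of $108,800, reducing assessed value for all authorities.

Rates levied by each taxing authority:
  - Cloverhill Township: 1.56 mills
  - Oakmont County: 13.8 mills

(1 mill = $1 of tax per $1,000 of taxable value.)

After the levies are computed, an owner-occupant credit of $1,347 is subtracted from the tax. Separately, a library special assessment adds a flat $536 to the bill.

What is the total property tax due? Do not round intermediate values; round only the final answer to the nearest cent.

Assessed value = $908,646 × 0.59 = $536,101.14
Taxable value = $536,101.14 − $108,800 = $427,301.14
Cloverhill Township: $427,301.14 × 0.00156 = $666.5897784
Oakmont County: $427,301.14 × 0.0138 = $5,896.755732
Levies subtotal = $6,563.3455104
After credit = $6,563.3455104 − $1,347 = $5,216.3455104
Total = $5,216.3455104 + $536 = $5,752.3455104

$5,752.35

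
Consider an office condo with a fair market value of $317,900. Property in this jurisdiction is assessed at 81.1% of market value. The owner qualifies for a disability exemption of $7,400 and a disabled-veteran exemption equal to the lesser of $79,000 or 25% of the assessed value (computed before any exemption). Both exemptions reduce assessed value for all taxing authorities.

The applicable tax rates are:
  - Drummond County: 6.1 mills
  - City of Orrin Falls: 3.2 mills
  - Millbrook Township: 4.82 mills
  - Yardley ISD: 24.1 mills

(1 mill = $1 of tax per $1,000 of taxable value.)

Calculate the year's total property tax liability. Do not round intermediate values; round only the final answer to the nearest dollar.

$7,107

Assessed value = $317,900 × 0.811 = $257,816.9
Disabled-veteran exemption = min($79,000, 25% × $257,816.9) = min($79,000, $64,454.225) = $64,454.225 (percentage binds)
Taxable value = $257,816.9 − $7,400 − $64,454.225 = $185,962.675
Drummond County: $185,962.675 × 0.0061 = $1,134.3723175
City of Orrin Falls: $185,962.675 × 0.0032 = $595.08056
Millbrook Township: $185,962.675 × 0.00482 = $896.3400935
Yardley ISD: $185,962.675 × 0.0241 = $4,481.7004675
Total = $7,107.4934385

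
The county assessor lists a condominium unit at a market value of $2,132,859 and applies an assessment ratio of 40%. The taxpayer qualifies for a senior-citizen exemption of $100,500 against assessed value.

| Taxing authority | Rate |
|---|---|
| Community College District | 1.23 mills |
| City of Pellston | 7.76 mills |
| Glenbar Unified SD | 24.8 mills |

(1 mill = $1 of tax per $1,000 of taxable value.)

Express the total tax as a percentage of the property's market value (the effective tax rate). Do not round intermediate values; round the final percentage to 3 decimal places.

1.192%

Assessed value = $2,132,859 × 0.4 = $853,143.6
Taxable value = $853,143.6 − $100,500 = $752,643.6
Community College District: $752,643.6 × 0.00123 = $925.751628
City of Pellston: $752,643.6 × 0.00776 = $5,840.514336
Glenbar Unified SD: $752,643.6 × 0.0248 = $18,665.56128
Total tax = $25,431.827244
Effective rate = $25,431.827244 ÷ $2,132,859 = 1.192% of market value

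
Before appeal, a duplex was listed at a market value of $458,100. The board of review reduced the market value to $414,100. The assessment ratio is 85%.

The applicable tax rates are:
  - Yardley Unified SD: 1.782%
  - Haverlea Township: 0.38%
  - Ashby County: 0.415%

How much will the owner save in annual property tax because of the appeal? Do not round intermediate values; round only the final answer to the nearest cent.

$963.80

Old assessed value = $458,100 × 0.85 = $389,385
New assessed value = $414,100 × 0.85 = $351,985
Combined rate = 0.01782 + 0.0038 + 0.00415 = 0.02577
Old tax = $389,385 × 0.02577 = $10,034.45145
New tax = $351,985 × 0.02577 = $9,070.65345
Reduction = $10,034.45145 − $9,070.65345 = $963.798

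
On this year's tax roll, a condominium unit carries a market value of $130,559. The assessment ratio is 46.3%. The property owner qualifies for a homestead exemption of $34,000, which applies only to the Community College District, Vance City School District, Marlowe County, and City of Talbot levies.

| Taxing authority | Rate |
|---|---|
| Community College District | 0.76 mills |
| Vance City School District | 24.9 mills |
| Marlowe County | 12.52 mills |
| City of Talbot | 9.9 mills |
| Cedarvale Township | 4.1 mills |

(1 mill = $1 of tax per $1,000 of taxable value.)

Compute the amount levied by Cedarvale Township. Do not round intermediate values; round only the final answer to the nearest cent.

$247.84

Assessed value = $130,559 × 0.463 = $60,448.817
Cedarvale Township taxable value = $60,448.817 (exemption does not apply)
Cedarvale Township levy = $60,448.817 × 0.0041 = $247.8401497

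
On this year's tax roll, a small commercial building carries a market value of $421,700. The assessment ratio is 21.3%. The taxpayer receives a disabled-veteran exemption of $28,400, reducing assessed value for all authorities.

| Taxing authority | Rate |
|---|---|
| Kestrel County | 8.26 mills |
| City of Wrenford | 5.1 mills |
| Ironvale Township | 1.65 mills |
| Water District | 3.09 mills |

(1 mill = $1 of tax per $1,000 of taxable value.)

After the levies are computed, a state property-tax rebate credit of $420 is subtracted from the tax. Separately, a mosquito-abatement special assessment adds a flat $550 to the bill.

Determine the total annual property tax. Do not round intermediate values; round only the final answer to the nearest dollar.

$1,242

Assessed value = $421,700 × 0.213 = $89,822.1
Taxable value = $89,822.1 − $28,400 = $61,422.1
Kestrel County: $61,422.1 × 0.00826 = $507.346546
City of Wrenford: $61,422.1 × 0.0051 = $313.25271
Ironvale Township: $61,422.1 × 0.00165 = $101.346465
Water District: $61,422.1 × 0.00309 = $189.794289
Levies subtotal = $1,111.74001
After credit = $1,111.74001 − $420 = $691.74001
Total = $691.74001 + $550 = $1,241.74001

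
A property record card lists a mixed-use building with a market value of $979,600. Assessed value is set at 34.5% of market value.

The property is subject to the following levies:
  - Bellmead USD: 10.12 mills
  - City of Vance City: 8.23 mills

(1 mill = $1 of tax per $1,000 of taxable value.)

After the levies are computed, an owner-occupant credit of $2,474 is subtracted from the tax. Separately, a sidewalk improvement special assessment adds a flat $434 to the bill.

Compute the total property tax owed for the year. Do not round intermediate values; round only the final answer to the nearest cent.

Assessed value = $979,600 × 0.345 = $337,962
Bellmead USD: $337,962 × 0.01012 = $3,420.17544
City of Vance City: $337,962 × 0.00823 = $2,781.42726
Levies subtotal = $6,201.6027
After credit = $6,201.6027 − $2,474 = $3,727.6027
Total = $3,727.6027 + $434 = $4,161.6027

$4,161.60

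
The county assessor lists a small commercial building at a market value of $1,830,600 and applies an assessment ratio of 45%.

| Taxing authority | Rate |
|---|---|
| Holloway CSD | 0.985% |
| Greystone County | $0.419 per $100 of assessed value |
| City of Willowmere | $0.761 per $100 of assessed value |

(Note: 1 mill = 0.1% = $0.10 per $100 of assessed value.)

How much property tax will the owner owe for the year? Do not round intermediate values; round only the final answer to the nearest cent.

$17,834.62

Assessed value = $1,830,600 × 0.45 = $823,770
Holloway CSD: $823,770 × 0.00985 = $8,114.1345
Greystone County: $823,770 × 0.00419 = $3,451.5963
City of Willowmere: $823,770 × 0.00761 = $6,268.8897
Total = $17,834.6205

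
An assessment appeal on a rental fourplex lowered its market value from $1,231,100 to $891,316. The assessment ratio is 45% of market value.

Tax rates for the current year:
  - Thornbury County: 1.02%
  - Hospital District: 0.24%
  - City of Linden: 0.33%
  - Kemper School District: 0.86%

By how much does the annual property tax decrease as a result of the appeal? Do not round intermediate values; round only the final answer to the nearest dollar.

Old assessed value = $1,231,100 × 0.45 = $553,995
New assessed value = $891,316 × 0.45 = $401,092.2
Combined rate = 0.0102 + 0.0024 + 0.0033 + 0.0086 = 0.0245
Old tax = $553,995 × 0.0245 = $13,572.8775
New tax = $401,092.2 × 0.0245 = $9,826.7589
Reduction = $13,572.8775 − $9,826.7589 = $3,746.1186

$3,746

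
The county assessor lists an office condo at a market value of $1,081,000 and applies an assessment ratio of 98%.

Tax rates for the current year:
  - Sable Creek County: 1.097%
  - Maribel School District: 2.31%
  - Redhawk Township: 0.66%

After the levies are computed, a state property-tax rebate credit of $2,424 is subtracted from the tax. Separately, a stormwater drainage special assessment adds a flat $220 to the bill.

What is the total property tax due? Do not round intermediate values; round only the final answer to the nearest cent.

$40,880.98

Assessed value = $1,081,000 × 0.98 = $1,059,380
Sable Creek County: $1,059,380 × 0.01097 = $11,621.3986
Maribel School District: $1,059,380 × 0.0231 = $24,471.678
Redhawk Township: $1,059,380 × 0.0066 = $6,991.908
Levies subtotal = $43,084.9846
After credit = $43,084.9846 − $2,424 = $40,660.9846
Total = $40,660.9846 + $220 = $40,880.9846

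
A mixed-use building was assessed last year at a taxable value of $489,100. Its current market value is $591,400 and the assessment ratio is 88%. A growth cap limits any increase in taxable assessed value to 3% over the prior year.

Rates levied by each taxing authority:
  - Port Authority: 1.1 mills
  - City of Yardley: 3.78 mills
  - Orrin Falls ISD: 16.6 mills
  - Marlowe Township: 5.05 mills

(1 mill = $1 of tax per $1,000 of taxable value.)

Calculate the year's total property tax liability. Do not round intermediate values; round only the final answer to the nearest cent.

$13,365.10

Uncapped assessed value = $591,400 × 0.88 = $520,432
Cap limit = $489,100 × 1.03 = $503,773
Taxable assessed value = min($520,432, $503,773) = $503,773 (cap binds)
Port Authority: $503,773 × 0.0011 = $554.1503
City of Yardley: $503,773 × 0.00378 = $1,904.26194
Orrin Falls ISD: $503,773 × 0.0166 = $8,362.6318
Marlowe Township: $503,773 × 0.00505 = $2,544.05365
Total = $13,365.09769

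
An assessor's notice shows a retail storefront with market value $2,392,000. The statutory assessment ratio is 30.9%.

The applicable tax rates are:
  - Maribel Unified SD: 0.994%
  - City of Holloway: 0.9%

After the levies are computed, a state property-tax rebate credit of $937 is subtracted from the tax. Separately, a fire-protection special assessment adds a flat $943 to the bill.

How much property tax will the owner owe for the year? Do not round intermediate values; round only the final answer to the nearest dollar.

Assessed value = $2,392,000 × 0.309 = $739,128
Maribel Unified SD: $739,128 × 0.00994 = $7,346.93232
City of Holloway: $739,128 × 0.009 = $6,652.152
Levies subtotal = $13,999.08432
After credit = $13,999.08432 − $937 = $13,062.08432
Total = $13,062.08432 + $943 = $14,005.08432

$14,005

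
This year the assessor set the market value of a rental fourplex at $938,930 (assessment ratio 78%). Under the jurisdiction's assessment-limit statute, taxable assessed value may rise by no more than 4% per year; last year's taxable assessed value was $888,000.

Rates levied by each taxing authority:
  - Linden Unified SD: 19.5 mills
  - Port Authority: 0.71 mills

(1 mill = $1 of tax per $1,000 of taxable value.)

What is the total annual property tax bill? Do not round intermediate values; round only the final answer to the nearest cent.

Uncapped assessed value = $938,930 × 0.78 = $732,365.4
Cap limit = $888,000 × 1.04 = $923,520
Taxable assessed value = min($732,365.4, $923,520) = $732,365.4 (cap does not bind)
Linden Unified SD: $732,365.4 × 0.0195 = $14,281.1253
Port Authority: $732,365.4 × 0.00071 = $519.979434
Total = $14,801.104734

$14,801.10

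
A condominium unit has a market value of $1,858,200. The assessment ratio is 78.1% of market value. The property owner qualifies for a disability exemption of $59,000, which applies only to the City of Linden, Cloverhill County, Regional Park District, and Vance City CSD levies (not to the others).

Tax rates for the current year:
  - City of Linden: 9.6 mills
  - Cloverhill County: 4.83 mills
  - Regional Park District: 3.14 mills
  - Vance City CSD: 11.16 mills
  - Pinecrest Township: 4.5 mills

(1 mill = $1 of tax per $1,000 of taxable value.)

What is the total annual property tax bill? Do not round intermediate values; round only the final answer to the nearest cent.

Assessed value = $1,858,200 × 0.781 = $1,451,254.2
City of Linden: ($1,451,254.2 − $59,000) × 0.0096 = $1,392,254.2 × 0.0096 = $13,365.64032
Cloverhill County: ($1,451,254.2 − $59,000) × 0.00483 = $1,392,254.2 × 0.00483 = $6,724.587786
Regional Park District: ($1,451,254.2 − $59,000) × 0.00314 = $1,392,254.2 × 0.00314 = $4,371.678188
Vance City CSD: ($1,451,254.2 − $59,000) × 0.01116 = $1,392,254.2 × 0.01116 = $15,537.556872
Pinecrest Township: $1,451,254.2 × 0.0045 = $6,530.6439
Total = $46,530.107066

$46,530.11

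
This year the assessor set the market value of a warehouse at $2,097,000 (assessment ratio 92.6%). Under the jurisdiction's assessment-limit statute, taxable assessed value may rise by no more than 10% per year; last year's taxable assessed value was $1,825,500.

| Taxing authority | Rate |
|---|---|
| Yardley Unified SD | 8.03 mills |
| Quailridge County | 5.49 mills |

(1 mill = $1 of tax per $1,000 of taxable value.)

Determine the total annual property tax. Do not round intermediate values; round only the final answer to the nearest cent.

$26,253.43

Uncapped assessed value = $2,097,000 × 0.926 = $1,941,822
Cap limit = $1,825,500 × 1.1 = $2,008,050
Taxable assessed value = min($1,941,822, $2,008,050) = $1,941,822 (cap does not bind)
Yardley Unified SD: $1,941,822 × 0.00803 = $15,592.83066
Quailridge County: $1,941,822 × 0.00549 = $10,660.60278
Total = $26,253.43344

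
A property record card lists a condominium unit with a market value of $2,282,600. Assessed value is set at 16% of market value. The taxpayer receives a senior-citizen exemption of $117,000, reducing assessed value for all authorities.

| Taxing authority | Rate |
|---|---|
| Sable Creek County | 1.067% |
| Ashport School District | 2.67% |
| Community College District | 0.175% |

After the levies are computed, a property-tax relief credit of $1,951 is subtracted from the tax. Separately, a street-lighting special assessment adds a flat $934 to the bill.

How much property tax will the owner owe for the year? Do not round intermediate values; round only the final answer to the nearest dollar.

$8,693

Assessed value = $2,282,600 × 0.16 = $365,216
Taxable value = $365,216 − $117,000 = $248,216
Sable Creek County: $248,216 × 0.01067 = $2,648.46472
Ashport School District: $248,216 × 0.0267 = $6,627.3672
Community College District: $248,216 × 0.00175 = $434.378
Levies subtotal = $9,710.20992
After credit = $9,710.20992 − $1,951 = $7,759.20992
Total = $7,759.20992 + $934 = $8,693.20992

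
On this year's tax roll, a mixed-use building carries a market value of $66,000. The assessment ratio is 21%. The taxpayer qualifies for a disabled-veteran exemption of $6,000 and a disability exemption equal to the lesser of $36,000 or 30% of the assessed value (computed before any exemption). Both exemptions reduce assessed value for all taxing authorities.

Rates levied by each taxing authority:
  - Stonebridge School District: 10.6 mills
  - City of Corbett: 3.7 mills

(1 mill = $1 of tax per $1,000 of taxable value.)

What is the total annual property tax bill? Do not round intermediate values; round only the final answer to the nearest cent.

$52.94

Assessed value = $66,000 × 0.21 = $13,860
Disability exemption = min($36,000, 30% × $13,860) = min($36,000, $4,158) = $4,158 (percentage binds)
Taxable value = $13,860 − $6,000 − $4,158 = $3,702
Stonebridge School District: $3,702 × 0.0106 = $39.2412
City of Corbett: $3,702 × 0.0037 = $13.6974
Total = $52.9386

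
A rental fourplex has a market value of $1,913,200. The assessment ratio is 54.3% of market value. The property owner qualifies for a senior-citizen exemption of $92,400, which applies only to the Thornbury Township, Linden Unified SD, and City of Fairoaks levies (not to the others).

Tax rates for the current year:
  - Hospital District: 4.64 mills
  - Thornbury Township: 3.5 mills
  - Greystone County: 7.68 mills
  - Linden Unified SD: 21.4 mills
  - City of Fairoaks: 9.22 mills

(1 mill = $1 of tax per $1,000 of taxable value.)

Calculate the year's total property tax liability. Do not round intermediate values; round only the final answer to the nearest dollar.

Assessed value = $1,913,200 × 0.543 = $1,038,867.6
Hospital District: $1,038,867.6 × 0.00464 = $4,820.345664
Thornbury Township: ($1,038,867.6 − $92,400) × 0.0035 = $946,467.6 × 0.0035 = $3,312.6366
Greystone County: $1,038,867.6 × 0.00768 = $7,978.503168
Linden Unified SD: ($1,038,867.6 − $92,400) × 0.0214 = $946,467.6 × 0.0214 = $20,254.40664
City of Fairoaks: ($1,038,867.6 − $92,400) × 0.00922 = $946,467.6 × 0.00922 = $8,726.431272
Total = $45,092.323344

$45,092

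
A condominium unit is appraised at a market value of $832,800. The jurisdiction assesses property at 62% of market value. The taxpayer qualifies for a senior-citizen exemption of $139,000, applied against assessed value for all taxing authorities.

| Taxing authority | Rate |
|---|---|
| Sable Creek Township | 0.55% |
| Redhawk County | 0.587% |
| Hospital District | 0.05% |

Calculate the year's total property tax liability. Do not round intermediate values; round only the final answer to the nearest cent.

$4,478.98

Assessed value = $832,800 × 0.62 = $516,336
Taxable value = $516,336 − $139,000 = $377,336
Sable Creek Township: $377,336 × 0.0055 = $2,075.348
Redhawk County: $377,336 × 0.00587 = $2,214.96232
Hospital District: $377,336 × 0.0005 = $188.668
Total = $2,075.348 + $2,214.96232 + $188.668 = $4,478.97832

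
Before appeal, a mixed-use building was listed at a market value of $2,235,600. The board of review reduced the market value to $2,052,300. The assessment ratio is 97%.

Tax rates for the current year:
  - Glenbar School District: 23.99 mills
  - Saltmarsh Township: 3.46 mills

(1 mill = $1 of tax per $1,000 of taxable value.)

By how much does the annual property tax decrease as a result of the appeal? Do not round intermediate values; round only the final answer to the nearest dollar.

$4,881

Old assessed value = $2,235,600 × 0.97 = $2,168,532
New assessed value = $2,052,300 × 0.97 = $1,990,731
Combined rate = 0.02399 + 0.00346 = 0.02745
Old tax = $2,168,532 × 0.02745 = $59,526.2034
New tax = $1,990,731 × 0.02745 = $54,645.56595
Reduction = $59,526.2034 − $54,645.56595 = $4,880.63745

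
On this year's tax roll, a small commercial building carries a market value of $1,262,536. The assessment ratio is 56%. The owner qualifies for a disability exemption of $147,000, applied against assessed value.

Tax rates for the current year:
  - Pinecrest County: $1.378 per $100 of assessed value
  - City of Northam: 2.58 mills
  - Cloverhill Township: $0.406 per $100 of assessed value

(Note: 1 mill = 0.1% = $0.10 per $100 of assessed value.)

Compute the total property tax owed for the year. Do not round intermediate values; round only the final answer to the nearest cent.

Assessed value = $1,262,536 × 0.56 = $707,020.16
Taxable value = $707,020.16 − $147,000 = $560,020.16
Pinecrest County: $560,020.16 × 0.01378 = $7,717.0778048
City of Northam: $560,020.16 × 0.00258 = $1,444.8520128
Cloverhill Township: $560,020.16 × 0.00406 = $2,273.6818496
Total = $11,435.6116672

$11,435.61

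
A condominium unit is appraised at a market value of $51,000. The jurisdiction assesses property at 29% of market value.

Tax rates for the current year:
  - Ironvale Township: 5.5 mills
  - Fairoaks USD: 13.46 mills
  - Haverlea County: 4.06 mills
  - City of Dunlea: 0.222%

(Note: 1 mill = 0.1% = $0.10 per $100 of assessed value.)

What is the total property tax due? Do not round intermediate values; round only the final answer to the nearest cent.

$373.30

Assessed value = $51,000 × 0.29 = $14,790
Ironvale Township: $14,790 × 0.0055 = $81.345
Fairoaks USD: $14,790 × 0.01346 = $199.0734
Haverlea County: $14,790 × 0.00406 = $60.0474
City of Dunlea: $14,790 × 0.00222 = $32.8338
Total = $373.2996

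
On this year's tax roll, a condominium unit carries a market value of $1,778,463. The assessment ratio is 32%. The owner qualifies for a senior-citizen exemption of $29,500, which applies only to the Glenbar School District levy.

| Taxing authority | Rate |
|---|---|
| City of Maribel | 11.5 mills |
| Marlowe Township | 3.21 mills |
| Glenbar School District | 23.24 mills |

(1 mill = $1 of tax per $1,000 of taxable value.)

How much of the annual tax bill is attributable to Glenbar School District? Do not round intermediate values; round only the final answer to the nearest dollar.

Assessed value = $1,778,463 × 0.32 = $569,108.16
Glenbar School District taxable value = $569,108.16 − $29,500 = $539,608.16
Glenbar School District levy = $539,608.16 × 0.02324 = $12,540.4936384

$12,540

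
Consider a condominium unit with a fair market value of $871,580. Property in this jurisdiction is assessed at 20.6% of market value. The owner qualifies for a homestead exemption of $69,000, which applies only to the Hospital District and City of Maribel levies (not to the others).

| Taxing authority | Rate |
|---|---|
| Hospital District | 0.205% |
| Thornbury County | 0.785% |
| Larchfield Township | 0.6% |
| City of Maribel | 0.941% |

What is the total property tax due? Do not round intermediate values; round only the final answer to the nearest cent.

Assessed value = $871,580 × 0.206 = $179,545.48
Hospital District: ($179,545.48 − $69,000) × 0.00205 = $110,545.48 × 0.00205 = $226.618234
Thornbury County: $179,545.48 × 0.00785 = $1,409.432018
Larchfield Township: $179,545.48 × 0.006 = $1,077.27288
City of Maribel: ($179,545.48 − $69,000) × 0.00941 = $110,545.48 × 0.00941 = $1,040.2329668
Total = $3,753.5560988

$3,753.56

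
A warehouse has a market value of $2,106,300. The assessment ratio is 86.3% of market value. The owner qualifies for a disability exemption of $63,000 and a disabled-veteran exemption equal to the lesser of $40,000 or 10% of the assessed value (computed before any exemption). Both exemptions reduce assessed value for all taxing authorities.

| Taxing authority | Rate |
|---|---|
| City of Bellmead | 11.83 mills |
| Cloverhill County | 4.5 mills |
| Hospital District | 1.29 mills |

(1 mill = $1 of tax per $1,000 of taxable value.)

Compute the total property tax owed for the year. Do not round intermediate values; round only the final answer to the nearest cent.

$30,213.66

Assessed value = $2,106,300 × 0.863 = $1,817,736.9
Disabled-veteran exemption = min($40,000, 10% × $1,817,736.9) = min($40,000, $181,773.69) = $40,000 (dollar cap binds)
Taxable value = $1,817,736.9 − $63,000 − $40,000 = $1,714,736.9
City of Bellmead: $1,714,736.9 × 0.01183 = $20,285.337527
Cloverhill County: $1,714,736.9 × 0.0045 = $7,716.31605
Hospital District: $1,714,736.9 × 0.00129 = $2,212.010601
Total = $30,213.664178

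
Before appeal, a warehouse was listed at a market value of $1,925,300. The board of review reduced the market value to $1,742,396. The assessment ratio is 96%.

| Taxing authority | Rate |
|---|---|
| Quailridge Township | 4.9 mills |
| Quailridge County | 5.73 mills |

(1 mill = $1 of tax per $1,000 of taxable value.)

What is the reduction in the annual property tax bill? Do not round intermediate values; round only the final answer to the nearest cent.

Old assessed value = $1,925,300 × 0.96 = $1,848,288
New assessed value = $1,742,396 × 0.96 = $1,672,700.16
Combined rate = 0.0049 + 0.00573 = 0.01063
Old tax = $1,848,288 × 0.01063 = $19,647.30144
New tax = $1,672,700.16 × 0.01063 = $17,780.8027008
Reduction = $19,647.30144 − $17,780.8027008 = $1,866.4987392

$1,866.50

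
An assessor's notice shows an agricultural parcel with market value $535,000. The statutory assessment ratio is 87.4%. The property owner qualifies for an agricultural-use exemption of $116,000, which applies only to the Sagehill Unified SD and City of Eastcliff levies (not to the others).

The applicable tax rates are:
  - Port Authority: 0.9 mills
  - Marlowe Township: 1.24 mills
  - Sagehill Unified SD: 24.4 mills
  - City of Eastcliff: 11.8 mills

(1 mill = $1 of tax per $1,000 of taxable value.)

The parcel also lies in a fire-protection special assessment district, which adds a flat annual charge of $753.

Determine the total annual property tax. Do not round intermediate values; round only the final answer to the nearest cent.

$14,481.20

Assessed value = $535,000 × 0.874 = $467,590
Port Authority: $467,590 × 0.0009 = $420.831
Marlowe Township: $467,590 × 0.00124 = $579.8116
Sagehill Unified SD: ($467,590 − $116,000) × 0.0244 = $351,590 × 0.0244 = $8,578.796
City of Eastcliff: ($467,590 − $116,000) × 0.0118 = $351,590 × 0.0118 = $4,148.762
Levies subtotal = $13,728.2006
Total = $13,728.2006 + $753 = $14,481.2006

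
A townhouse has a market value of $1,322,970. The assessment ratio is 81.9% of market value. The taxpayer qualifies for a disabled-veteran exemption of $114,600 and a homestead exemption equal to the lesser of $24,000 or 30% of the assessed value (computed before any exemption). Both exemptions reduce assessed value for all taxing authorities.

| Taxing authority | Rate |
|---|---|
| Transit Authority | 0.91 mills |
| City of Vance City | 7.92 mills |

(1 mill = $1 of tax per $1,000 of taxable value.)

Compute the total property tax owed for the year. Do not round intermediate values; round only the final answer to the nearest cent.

$8,343.58

Assessed value = $1,322,970 × 0.819 = $1,083,512.43
Homestead exemption = min($24,000, 30% × $1,083,512.43) = min($24,000, $325,053.729) = $24,000 (dollar cap binds)
Taxable value = $1,083,512.43 − $114,600 − $24,000 = $944,912.43
Transit Authority: $944,912.43 × 0.00091 = $859.8703113
City of Vance City: $944,912.43 × 0.00792 = $7,483.7064456
Total = $8,343.5767569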